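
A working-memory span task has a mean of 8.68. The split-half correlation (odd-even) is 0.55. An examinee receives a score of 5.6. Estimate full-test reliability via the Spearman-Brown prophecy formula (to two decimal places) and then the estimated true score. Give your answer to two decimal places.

Spearman-Brown: ρ = 2r/(1 + r) = 2(0.55)/(1 + 0.55) = 1.100/1.55 = 0.7097 → 0.71
T̂ = ρX + (1 − ρ)μ
  = 0.71 × 5.6 + 0.29 × 8.68
  = 3.976 + 2.5172
  = 6.493
  ≈ 6.49

6.49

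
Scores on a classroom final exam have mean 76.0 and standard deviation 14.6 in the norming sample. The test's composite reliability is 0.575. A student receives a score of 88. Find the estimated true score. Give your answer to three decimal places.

Weight the observed score by reliability and the mean by (1 − reliability): T̂ = 0.575·88 + 0.425·76.0 = 50.600 + 32.3000 = 82.9000.

82.900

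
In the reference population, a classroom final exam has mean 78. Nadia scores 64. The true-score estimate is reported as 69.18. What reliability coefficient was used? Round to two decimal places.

T̂ = ρX + (1 − ρ)μ  ⇒  T̂ − μ = ρ(X − μ)
ρ = (T̂ − μ)/(X − μ) = (69.18 − 78) / (64 − 78) = -8.82 / -14.0 = 0.6300

0.63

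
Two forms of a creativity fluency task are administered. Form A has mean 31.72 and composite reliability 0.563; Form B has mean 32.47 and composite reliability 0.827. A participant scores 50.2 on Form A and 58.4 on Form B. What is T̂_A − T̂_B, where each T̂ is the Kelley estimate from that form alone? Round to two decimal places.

T̂_A = 0.563(50.2) + 0.437(31.72) = 42.1242
T̂_B = 0.827(58.4) + 0.173(32.47) = 53.9141
T̂_A − T̂_B = -11.7899

-11.79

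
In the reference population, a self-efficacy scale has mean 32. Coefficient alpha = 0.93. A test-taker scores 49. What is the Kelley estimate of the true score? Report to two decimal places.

47.81

Regress the observed score toward the mean by the unreliability: T̂ = 0.93·49 + 0.07·32 = 45.57 + 2.24 = 47.810.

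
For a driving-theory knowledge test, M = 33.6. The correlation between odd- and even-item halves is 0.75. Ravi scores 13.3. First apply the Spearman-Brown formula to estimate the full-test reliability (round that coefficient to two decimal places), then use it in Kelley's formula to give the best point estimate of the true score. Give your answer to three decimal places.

Spearman-Brown: ρ = 2r/(1 + r) = 2(0.75)/(1 + 0.75) = 1.500/1.75 = 0.8571 → 0.86
Kelley's formula gives T̂ = 0.86·13.3 + 0.14·33.6 = 11.438 + 4.704 = 16.1420.

16.142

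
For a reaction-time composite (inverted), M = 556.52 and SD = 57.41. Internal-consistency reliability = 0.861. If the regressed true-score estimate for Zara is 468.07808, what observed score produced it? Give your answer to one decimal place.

T̂ = ρX + (1 − ρ)μ  ⇒  X = (T̂ − (1 − ρ)μ) / ρ
X = (468.07808 − 0.139 × 556.52) / 0.861 = (468.07808 − 77.35628) / 0.861 = 390.72180 / 0.861 = 453.800

453.8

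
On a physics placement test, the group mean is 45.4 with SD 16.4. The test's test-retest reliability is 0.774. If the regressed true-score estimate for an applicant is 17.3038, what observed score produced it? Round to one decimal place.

9.1

T̂ = ρX + (1 − ρ)μ  ⇒  X = (T̂ − (1 − ρ)μ) / ρ
X = (17.3038 − 0.226 × 45.4) / 0.774 = (17.3038 − 10.2604) / 0.774 = 7.0434 / 0.774 = 9.100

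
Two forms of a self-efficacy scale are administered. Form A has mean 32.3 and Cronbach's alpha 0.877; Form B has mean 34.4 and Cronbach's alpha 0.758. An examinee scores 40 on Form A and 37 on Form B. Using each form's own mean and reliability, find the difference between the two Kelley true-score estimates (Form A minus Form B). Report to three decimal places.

2.682

T̂_A = 0.877(40) + 0.123(32.3) = 39.05290
T̂_B = 0.758(37) + 0.242(34.4) = 36.37080
T̂_A − T̂_B = 2.68210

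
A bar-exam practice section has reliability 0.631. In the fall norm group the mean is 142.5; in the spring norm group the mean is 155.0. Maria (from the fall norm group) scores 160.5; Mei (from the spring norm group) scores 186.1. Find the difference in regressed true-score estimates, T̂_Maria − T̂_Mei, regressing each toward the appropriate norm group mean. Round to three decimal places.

-20.766

T̂_Maria = 0.631(160.5) + 0.369(142.5) = 153.85800
T̂_Mei = 0.631(186.1) + 0.369(155.0) = 174.62410
Difference = 153.85800 − 174.62410 = -20.76610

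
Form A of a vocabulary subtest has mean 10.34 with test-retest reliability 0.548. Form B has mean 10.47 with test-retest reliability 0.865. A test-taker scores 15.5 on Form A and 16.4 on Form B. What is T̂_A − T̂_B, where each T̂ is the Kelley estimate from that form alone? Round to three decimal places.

T̂_A = 0.548(15.5) + 0.452(10.34) = 13.16768
T̂_B = 0.865(16.4) + 0.135(10.47) = 15.59945
T̂_A − T̂_B = -2.43177

-2.432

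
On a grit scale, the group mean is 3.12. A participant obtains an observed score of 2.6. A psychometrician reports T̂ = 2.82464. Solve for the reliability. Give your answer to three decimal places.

0.568

T̂ = ρX + (1 − ρ)μ  ⇒  T̂ − μ = ρ(X − μ)
ρ = (T̂ − μ)/(X − μ) = (2.82464 − 3.12) / (2.6 − 3.12) = -0.29536 / -0.52 = 0.56800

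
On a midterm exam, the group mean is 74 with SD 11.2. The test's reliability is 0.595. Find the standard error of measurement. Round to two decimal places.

7.13

SEM = SD · √(1 − ρ) = 11.2 × √0.405 = 11.2 × 0.6364 = 7.128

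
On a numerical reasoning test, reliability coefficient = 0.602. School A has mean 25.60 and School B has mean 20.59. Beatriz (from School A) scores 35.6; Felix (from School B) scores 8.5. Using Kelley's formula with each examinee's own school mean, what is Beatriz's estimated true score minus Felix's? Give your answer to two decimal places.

T̂_Beatriz = 0.602(35.6) + 0.398(25.60) = 31.6200
T̂_Felix = 0.602(8.5) + 0.398(20.59) = 13.3118
Difference = 31.6200 − 13.3118 = 18.3082

18.31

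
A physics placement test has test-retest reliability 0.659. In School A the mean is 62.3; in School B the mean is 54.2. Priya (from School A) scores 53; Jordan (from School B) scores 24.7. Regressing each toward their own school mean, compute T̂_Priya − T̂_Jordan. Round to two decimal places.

21.41

T̂_Priya = 0.659(53) + 0.341(62.3) = 56.1713
T̂_Jordan = 0.659(24.7) + 0.341(54.2) = 34.7595
Difference = 56.1713 − 34.7595 = 21.4118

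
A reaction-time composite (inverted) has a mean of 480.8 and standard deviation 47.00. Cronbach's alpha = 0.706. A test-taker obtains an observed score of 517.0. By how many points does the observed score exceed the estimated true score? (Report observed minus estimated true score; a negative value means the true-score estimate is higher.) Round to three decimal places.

10.643

T̂ = 0.706(517.0) + 0.294(480.8) = 365.0020 + 141.3552 = 506.35720 → 506.3572
X − T̂ = 517.0 − 506.3572 = 10.6428 → 10.643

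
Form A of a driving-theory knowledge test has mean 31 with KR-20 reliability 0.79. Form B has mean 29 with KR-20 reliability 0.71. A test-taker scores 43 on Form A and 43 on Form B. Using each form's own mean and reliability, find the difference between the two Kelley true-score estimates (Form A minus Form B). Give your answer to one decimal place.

1.5

T̂_A = 0.79(43) + 0.21(31) = 40.480
T̂_B = 0.71(43) + 0.29(29) = 38.940
T̂_A − T̂_B = 1.540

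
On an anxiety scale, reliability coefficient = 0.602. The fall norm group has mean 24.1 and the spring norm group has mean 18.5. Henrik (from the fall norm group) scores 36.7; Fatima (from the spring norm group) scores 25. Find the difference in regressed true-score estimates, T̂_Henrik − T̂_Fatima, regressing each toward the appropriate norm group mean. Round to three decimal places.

T̂_Henrik = 0.602(36.7) + 0.398(24.1) = 31.68520
T̂_Fatima = 0.602(25) + 0.398(18.5) = 22.41300
Difference = 31.68520 − 22.41300 = 9.27220

9.272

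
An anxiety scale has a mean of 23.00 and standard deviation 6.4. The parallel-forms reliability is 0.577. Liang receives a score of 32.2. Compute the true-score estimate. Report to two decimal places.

28.31

T̂ = ρX + (1 − ρ)μ
  = 0.577 × 32.2 + 0.423 × 23.00
  = 18.5794 + 9.72900
  = 28.308
  ≈ 28.31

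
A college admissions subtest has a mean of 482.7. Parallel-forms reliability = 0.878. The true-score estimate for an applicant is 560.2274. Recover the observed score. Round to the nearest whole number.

571

T̂ = ρX + (1 − ρ)μ  ⇒  X = (T̂ − (1 − ρ)μ) / ρ
X = (560.2274 − 0.122 × 482.7) / 0.878 = (560.2274 − 58.8894) / 0.878 = 501.3380 / 0.878 = 571.00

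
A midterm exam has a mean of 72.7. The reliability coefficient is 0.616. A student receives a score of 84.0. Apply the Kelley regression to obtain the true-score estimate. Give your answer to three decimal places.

79.661

T̂ = ρX + (1 − ρ)μ
  = 0.616 × 84.0 + 0.384 × 72.7
  = 51.7440 + 27.9168
  = 79.6608
  ≈ 79.661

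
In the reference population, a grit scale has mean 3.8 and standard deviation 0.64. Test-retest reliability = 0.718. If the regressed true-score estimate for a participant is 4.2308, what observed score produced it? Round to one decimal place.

4.4

T̂ = ρX + (1 − ρ)μ  ⇒  X = (T̂ − (1 − ρ)μ) / ρ
X = (4.2308 − 0.282 × 3.8) / 0.718 = (4.2308 − 1.0716) / 0.718 = 3.1592 / 0.718 = 4.400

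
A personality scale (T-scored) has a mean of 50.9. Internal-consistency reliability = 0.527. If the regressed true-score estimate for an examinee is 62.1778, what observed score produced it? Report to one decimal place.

T̂ = ρX + (1 − ρ)μ  ⇒  X = (T̂ − (1 − ρ)μ) / ρ
X = (62.1778 − 0.473 × 50.9) / 0.527 = (62.1778 − 24.0757) / 0.527 = 38.1021 / 0.527 = 72.300

72.3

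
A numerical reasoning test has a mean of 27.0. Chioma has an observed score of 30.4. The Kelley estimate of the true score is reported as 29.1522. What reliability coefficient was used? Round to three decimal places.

0.633

T̂ = ρX + (1 − ρ)μ  ⇒  T̂ − μ = ρ(X − μ)
ρ = (T̂ − μ)/(X − μ) = (29.1522 − 27.0) / (30.4 − 27.0) = 2.1522 / 3.4 = 0.63300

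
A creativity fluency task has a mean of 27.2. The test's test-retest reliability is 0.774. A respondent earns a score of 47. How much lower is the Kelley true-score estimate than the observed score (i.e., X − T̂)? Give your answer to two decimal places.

4.47

Kelley's formula gives T̂ = 0.774·47 + 0.226·27.2 = 36.378 + 6.1472 = 42.5252.
X − T̂ = 47 − 42.525 = 4.475 → 4.47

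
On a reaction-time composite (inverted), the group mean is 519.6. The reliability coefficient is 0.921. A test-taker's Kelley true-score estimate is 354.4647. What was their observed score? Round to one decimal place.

T̂ = ρX + (1 − ρ)μ  ⇒  X = (T̂ − (1 − ρ)μ) / ρ
X = (354.4647 − 0.079 × 519.6) / 0.921 = (354.4647 − 41.0484) / 0.921 = 313.4163 / 0.921 = 340.300

340.3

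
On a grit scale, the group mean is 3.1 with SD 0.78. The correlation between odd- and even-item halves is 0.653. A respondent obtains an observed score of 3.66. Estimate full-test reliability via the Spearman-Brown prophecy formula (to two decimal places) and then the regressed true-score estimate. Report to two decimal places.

3.54

Spearman-Brown: ρ = 2r/(1 + r) = 2(0.653)/(1 + 0.653) = 1.3060/1.653 = 0.7901 → 0.79
T̂ = ρX + (1 − ρ)μ
  = 0.79 × 3.66 + 0.21 × 3.1
  = 2.8914 + 0.651
  = 3.542
  ≈ 3.54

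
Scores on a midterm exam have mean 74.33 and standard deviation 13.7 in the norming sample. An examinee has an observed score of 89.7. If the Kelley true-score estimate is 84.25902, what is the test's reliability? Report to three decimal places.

0.646

T̂ = ρX + (1 − ρ)μ  ⇒  T̂ − μ = ρ(X − μ)
ρ = (T̂ − μ)/(X − μ) = (84.25902 − 74.33) / (89.7 − 74.33) = 9.92902 / 15.37 = 0.64600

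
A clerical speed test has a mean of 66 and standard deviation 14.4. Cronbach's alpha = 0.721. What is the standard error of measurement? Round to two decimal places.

7.61

SEM = SD · √(1 − ρ) = 14.4 × √0.279 = 14.4 × 0.5282 = 7.606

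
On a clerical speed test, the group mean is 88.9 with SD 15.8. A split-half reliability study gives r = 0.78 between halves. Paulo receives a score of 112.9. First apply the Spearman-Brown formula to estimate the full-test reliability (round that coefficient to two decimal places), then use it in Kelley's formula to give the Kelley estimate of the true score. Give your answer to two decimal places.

Spearman-Brown: ρ = 2r/(1 + r) = 2(0.78)/(1 + 0.78) = 1.560/1.78 = 0.8764 → 0.88
T̂ = 0.88(112.9) + 0.12(88.9) = 99.352 + 10.668 = 110.020 → 110.02

110.02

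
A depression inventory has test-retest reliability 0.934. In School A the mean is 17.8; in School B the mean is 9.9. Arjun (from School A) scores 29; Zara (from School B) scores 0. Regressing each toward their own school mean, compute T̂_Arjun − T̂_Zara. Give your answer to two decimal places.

27.61

T̂_Arjun = 0.934(29) + 0.066(17.8) = 28.2608
T̂_Zara = 0.934(0) + 0.066(9.9) = 0.6534
Difference = 28.2608 − 0.6534 = 27.6074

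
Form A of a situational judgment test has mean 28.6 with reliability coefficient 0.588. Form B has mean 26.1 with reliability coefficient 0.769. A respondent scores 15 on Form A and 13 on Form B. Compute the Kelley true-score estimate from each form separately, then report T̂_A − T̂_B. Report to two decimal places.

T̂_A = 0.588(15) + 0.412(28.6) = 20.6032
T̂_B = 0.769(13) + 0.231(26.1) = 16.0261
T̂_A − T̂_B = 4.5771

4.58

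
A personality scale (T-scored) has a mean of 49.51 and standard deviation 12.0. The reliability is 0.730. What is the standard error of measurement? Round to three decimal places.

6.235

SEM = SD · √(1 − ρ) = 12.0 × √0.270 = 12.0 × 0.5196 = 6.2354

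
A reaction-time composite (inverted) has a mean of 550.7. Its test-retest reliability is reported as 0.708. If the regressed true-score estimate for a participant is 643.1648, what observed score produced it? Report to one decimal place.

681.3

T̂ = ρX + (1 − ρ)μ  ⇒  X = (T̂ − (1 − ρ)μ) / ρ
X = (643.1648 − 0.292 × 550.7) / 0.708 = (643.1648 − 160.8044) / 0.708 = 482.3604 / 0.708 = 681.300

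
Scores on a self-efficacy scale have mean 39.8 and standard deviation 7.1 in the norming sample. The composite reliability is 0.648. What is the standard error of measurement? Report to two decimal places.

SEM = SD · √(1 − ρ) = 7.1 × √0.352 = 7.1 × 0.5933 = 4.212

4.21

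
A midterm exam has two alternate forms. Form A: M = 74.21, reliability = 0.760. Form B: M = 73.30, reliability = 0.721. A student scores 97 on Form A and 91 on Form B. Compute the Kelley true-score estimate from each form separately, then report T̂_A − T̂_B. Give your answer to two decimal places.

5.47

T̂_A = 0.760(97) + 0.240(74.21) = 91.5304
T̂_B = 0.721(91) + 0.279(73.30) = 86.0617
T̂_A − T̂_B = 5.4687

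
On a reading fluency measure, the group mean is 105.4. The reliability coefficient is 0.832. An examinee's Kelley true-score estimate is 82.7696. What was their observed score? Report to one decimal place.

78.2

T̂ = ρX + (1 − ρ)μ  ⇒  X = (T̂ − (1 − ρ)μ) / ρ
X = (82.7696 − 0.168 × 105.4) / 0.832 = (82.7696 − 17.7072) / 0.832 = 65.0624 / 0.832 = 78.200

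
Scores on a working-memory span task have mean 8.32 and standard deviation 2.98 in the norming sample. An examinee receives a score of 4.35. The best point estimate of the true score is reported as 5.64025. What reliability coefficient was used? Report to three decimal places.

0.675

T̂ = ρX + (1 − ρ)μ  ⇒  T̂ − μ = ρ(X − μ)
ρ = (T̂ − μ)/(X − μ) = (5.64025 − 8.32) / (4.35 − 8.32) = -2.67975 / -3.97 = 0.67500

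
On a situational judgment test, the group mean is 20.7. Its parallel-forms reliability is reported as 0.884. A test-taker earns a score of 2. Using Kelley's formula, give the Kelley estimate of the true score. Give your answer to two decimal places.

4.17

T̂ = ρX + (1 − ρ)μ
  = 0.884 × 2 + 0.116 × 20.7
  = 1.768 + 2.4012
  = 4.169
  ≈ 4.17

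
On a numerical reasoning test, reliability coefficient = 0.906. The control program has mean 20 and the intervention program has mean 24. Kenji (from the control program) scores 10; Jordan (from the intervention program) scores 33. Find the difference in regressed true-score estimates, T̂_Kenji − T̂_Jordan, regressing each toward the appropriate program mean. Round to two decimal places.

T̂_Kenji = 0.906(10) + 0.094(20) = 10.9400
T̂_Jordan = 0.906(33) + 0.094(24) = 32.1540
Difference = 10.9400 − 32.1540 = -21.2140

-21.21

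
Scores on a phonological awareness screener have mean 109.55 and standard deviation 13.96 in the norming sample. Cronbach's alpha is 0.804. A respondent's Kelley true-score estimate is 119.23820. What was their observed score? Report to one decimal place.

121.6

T̂ = ρX + (1 − ρ)μ  ⇒  X = (T̂ − (1 − ρ)μ) / ρ
X = (119.23820 − 0.196 × 109.55) / 0.804 = (119.23820 − 21.47180) / 0.804 = 97.76640 / 0.804 = 121.600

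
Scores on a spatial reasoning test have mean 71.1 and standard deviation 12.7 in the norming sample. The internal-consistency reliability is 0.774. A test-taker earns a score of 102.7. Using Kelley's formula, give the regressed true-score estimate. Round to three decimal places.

T̂ = 0.774(102.7) + 0.226(71.1) = 79.4898 + 16.0686 = 95.5584 → 95.558

95.558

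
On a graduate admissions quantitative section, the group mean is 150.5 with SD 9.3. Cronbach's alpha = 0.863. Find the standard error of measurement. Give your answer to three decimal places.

3.442

SEM = SD · √(1 − ρ) = 9.3 × √0.137 = 9.3 × 0.3701 = 3.4423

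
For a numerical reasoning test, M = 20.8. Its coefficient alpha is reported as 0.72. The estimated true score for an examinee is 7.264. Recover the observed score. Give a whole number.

T̂ = ρX + (1 − ρ)μ  ⇒  X = (T̂ − (1 − ρ)μ) / ρ
X = (7.264 − 0.28 × 20.8) / 0.72 = (7.264 − 5.824) / 0.72 = 1.440 / 0.72 = 2.00

2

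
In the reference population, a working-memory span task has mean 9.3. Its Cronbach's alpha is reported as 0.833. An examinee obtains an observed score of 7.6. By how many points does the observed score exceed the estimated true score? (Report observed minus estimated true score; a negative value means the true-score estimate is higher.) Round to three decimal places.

Kelley's formula gives T̂ = 0.833·7.6 + 0.167·9.3 = 6.3308 + 1.5531 = 7.88390.
X − T̂ = 7.6 − 7.8839 = -0.2839 → -0.284

-0.284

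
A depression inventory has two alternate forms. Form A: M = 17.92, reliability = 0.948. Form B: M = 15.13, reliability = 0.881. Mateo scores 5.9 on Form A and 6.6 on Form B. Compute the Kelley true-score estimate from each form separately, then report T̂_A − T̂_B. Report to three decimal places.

T̂_A = 0.948(5.9) + 0.052(17.92) = 6.52504
T̂_B = 0.881(6.6) + 0.119(15.13) = 7.61507
T̂_A − T̂_B = -1.09003

-1.090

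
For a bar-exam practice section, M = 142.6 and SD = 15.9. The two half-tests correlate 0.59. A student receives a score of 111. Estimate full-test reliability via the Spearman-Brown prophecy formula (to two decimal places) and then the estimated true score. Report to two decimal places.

Spearman-Brown: ρ = 2r/(1 + r) = 2(0.59)/(1 + 0.59) = 1.180/1.59 = 0.7421 → 0.74
T̂ = ρX + (1 − ρ)μ
  = 0.74 × 111 + 0.26 × 142.6
  = 82.14 + 37.076
  = 119.216
  ≈ 119.22

119.22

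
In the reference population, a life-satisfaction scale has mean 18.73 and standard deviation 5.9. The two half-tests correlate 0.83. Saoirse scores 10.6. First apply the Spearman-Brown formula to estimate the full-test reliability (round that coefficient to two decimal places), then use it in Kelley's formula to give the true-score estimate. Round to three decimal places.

11.332

Spearman-Brown: ρ = 2r/(1 + r) = 2(0.83)/(1 + 0.83) = 1.660/1.83 = 0.9071 → 0.91
T̂ = 0.91(10.6) + 0.09(18.73) = 9.646 + 1.6857 = 11.3317 → 11.332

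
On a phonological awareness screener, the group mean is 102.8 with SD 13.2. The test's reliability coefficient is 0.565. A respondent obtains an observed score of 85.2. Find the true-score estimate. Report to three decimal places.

92.856

Kelley's formula gives T̂ = 0.565·85.2 + 0.435·102.8 = 48.1380 + 44.7180 = 92.8560.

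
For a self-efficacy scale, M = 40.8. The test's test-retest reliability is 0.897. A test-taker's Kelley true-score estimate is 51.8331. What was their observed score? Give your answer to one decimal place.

53.1

T̂ = ρX + (1 − ρ)μ  ⇒  X = (T̂ − (1 − ρ)μ) / ρ
X = (51.8331 − 0.103 × 40.8) / 0.897 = (51.8331 − 4.2024) / 0.897 = 47.6307 / 0.897 = 53.100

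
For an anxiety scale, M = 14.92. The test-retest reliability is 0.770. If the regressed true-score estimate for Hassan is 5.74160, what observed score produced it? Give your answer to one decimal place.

T̂ = ρX + (1 − ρ)μ  ⇒  X = (T̂ − (1 − ρ)μ) / ρ
X = (5.74160 − 0.230 × 14.92) / 0.770 = (5.74160 − 3.43160) / 0.770 = 2.31000 / 0.770 = 3.000

3.0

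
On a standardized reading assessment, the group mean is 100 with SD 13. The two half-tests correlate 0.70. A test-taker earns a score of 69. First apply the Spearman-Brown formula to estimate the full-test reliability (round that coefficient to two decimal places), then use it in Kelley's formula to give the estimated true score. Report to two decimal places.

74.58

Spearman-Brown: ρ = 2r/(1 + r) = 2(0.70)/(1 + 0.70) = 1.400/1.70 = 0.8235 → 0.82
Weight the observed score by reliability and the mean by (1 − reliability): T̂ = 0.82·69 + 0.18·100 = 56.58 + 18.00 = 74.580.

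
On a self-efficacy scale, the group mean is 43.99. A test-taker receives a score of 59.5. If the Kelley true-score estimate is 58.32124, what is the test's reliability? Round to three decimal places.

0.924

T̂ = ρX + (1 − ρ)μ  ⇒  T̂ − μ = ρ(X − μ)
ρ = (T̂ − μ)/(X − μ) = (58.32124 − 43.99) / (59.5 − 43.99) = 14.33124 / 15.51 = 0.92400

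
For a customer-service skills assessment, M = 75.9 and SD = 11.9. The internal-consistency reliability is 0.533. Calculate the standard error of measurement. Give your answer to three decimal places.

SEM = SD · √(1 − ρ) = 11.9 × √0.467 = 11.9 × 0.6834 = 8.1322

8.132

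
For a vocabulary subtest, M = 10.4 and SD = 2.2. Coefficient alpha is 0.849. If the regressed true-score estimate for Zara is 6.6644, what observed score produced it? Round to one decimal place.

T̂ = ρX + (1 − ρ)μ  ⇒  X = (T̂ − (1 − ρ)μ) / ρ
X = (6.6644 − 0.151 × 10.4) / 0.849 = (6.6644 − 1.5704) / 0.849 = 5.0940 / 0.849 = 6.000

6.0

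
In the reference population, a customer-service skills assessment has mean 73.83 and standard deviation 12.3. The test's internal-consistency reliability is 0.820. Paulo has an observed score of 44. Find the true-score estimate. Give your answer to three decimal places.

49.369

T̂ = ρX + (1 − ρ)μ
  = 0.820 × 44 + 0.180 × 73.83
  = 36.080 + 13.28940
  = 49.3694
  ≈ 49.369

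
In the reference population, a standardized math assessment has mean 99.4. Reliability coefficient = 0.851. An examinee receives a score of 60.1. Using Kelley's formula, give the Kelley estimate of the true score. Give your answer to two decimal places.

65.96

T̂ = ρX + (1 − ρ)μ
  = 0.851 × 60.1 + 0.149 × 99.4
  = 51.1451 + 14.8106
  = 65.956
  ≈ 65.96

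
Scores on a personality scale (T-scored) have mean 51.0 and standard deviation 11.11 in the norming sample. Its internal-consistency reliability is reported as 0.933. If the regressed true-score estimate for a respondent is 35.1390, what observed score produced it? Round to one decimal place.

34.0

T̂ = ρX + (1 − ρ)μ  ⇒  X = (T̂ − (1 − ρ)μ) / ρ
X = (35.1390 − 0.067 × 51.0) / 0.933 = (35.1390 − 3.4170) / 0.933 = 31.7220 / 0.933 = 34.000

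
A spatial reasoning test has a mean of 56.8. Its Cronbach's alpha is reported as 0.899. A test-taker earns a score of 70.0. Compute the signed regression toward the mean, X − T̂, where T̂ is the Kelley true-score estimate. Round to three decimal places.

T̂ = ρX + (1 − ρ)μ
  = 0.899 × 70.0 + 0.101 × 56.8
  = 62.9300 + 5.7368
  = 68.66680
  ≈ 68.6668
X − T̂ = 70.0 − 68.6668 = 1.3332 → 1.333

1.333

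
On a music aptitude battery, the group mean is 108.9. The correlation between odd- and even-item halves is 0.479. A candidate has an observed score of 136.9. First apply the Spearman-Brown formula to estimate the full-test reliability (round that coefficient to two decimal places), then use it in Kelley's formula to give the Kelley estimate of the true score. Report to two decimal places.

Spearman-Brown: ρ = 2r/(1 + r) = 2(0.479)/(1 + 0.479) = 0.9580/1.479 = 0.6477 → 0.65
T̂ = ρX + (1 − ρ)μ
  = 0.65 × 136.9 + 0.35 × 108.9
  = 88.985 + 38.115
  = 127.100
  ≈ 127.10

127.10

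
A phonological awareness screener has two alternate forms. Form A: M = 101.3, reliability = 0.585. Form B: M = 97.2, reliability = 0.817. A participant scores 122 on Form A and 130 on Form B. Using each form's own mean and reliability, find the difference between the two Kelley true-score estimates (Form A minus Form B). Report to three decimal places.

T̂_A = 0.585(122) + 0.415(101.3) = 113.40950
T̂_B = 0.817(130) + 0.183(97.2) = 123.99760
T̂_A − T̂_B = -10.58810

-10.588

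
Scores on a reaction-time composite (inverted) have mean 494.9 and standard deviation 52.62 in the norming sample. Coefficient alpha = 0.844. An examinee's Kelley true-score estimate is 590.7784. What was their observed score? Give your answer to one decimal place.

608.5

T̂ = ρX + (1 − ρ)μ  ⇒  X = (T̂ − (1 − ρ)μ) / ρ
X = (590.7784 − 0.156 × 494.9) / 0.844 = (590.7784 − 77.2044) / 0.844 = 513.5740 / 0.844 = 608.500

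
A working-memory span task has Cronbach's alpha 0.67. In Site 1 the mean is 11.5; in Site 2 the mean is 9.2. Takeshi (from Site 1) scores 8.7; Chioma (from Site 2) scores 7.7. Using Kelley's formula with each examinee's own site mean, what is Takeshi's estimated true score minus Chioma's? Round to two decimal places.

T̂_Takeshi = 0.67(8.7) + 0.33(11.5) = 9.6240
T̂_Chioma = 0.67(7.7) + 0.33(9.2) = 8.1950
Difference = 9.6240 − 8.1950 = 1.4290

1.43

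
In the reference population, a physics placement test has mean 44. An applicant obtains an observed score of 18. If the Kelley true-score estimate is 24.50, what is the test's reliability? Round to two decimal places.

0.75

T̂ = ρX + (1 − ρ)μ  ⇒  T̂ − μ = ρ(X − μ)
ρ = (T̂ − μ)/(X − μ) = (24.50 − 44) / (18 − 44) = -19.50 / -26.0 = 0.7500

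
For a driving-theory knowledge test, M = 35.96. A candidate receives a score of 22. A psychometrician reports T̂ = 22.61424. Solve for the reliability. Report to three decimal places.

0.956

T̂ = ρX + (1 − ρ)μ  ⇒  T̂ − μ = ρ(X − μ)
ρ = (T̂ − μ)/(X − μ) = (22.61424 − 35.96) / (22 − 35.96) = -13.34576 / -13.96 = 0.95600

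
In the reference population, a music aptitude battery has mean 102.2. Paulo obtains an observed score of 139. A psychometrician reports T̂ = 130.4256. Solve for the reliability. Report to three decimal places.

0.767

T̂ = ρX + (1 − ρ)μ  ⇒  T̂ − μ = ρ(X − μ)
ρ = (T̂ − μ)/(X − μ) = (130.4256 − 102.2) / (139 − 102.2) = 28.2256 / 36.8 = 0.76700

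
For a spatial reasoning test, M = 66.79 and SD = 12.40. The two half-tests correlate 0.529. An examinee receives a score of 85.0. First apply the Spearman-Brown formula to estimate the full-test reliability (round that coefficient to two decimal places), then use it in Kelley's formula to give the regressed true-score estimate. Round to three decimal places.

79.355

Spearman-Brown: ρ = 2r/(1 + r) = 2(0.529)/(1 + 0.529) = 1.0580/1.529 = 0.6920 → 0.69
T̂ = ρX + (1 − ρ)μ
  = 0.69 × 85.0 + 0.31 × 66.79
  = 58.650 + 20.7049
  = 79.3549
  ≈ 79.355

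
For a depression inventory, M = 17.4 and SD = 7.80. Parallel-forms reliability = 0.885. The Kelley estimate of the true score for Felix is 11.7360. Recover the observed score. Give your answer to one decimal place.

T̂ = ρX + (1 − ρ)μ  ⇒  X = (T̂ − (1 − ρ)μ) / ρ
X = (11.7360 − 0.115 × 17.4) / 0.885 = (11.7360 − 2.0010) / 0.885 = 9.7350 / 0.885 = 11.000

11.0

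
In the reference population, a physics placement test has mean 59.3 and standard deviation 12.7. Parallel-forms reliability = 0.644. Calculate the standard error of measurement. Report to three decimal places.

SEM = SD · √(1 − ρ) = 12.7 × √0.356 = 12.7 × 0.5967 = 7.5775

7.578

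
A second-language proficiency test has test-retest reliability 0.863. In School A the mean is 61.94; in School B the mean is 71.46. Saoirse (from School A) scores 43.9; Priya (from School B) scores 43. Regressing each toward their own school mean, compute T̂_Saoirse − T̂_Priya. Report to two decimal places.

-0.53

T̂_Saoirse = 0.863(43.9) + 0.137(61.94) = 46.3715
T̂_Priya = 0.863(43) + 0.137(71.46) = 46.8990
Difference = 46.3715 − 46.8990 = -0.5275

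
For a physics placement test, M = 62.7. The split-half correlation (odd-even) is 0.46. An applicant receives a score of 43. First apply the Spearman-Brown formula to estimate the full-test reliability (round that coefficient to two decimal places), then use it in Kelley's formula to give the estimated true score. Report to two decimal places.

Spearman-Brown: ρ = 2r/(1 + r) = 2(0.46)/(1 + 0.46) = 0.920/1.46 = 0.6301 → 0.63
Regress the observed score toward the mean by the unreliability: T̂ = 0.63·43 + 0.37·62.7 = 27.09 + 23.199 = 50.289.

50.29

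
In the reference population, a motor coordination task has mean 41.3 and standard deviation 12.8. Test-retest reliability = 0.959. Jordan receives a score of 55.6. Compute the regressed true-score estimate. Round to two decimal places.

T̂ = ρX + (1 − ρ)μ
  = 0.959 × 55.6 + 0.041 × 41.3
  = 53.3204 + 1.6933
  = 55.014
  ≈ 55.01

55.01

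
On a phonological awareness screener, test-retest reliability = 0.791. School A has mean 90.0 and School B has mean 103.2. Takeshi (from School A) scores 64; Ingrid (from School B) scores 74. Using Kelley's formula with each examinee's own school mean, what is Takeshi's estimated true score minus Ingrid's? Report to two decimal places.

T̂_Takeshi = 0.791(64) + 0.209(90.0) = 69.4340
T̂_Ingrid = 0.791(74) + 0.209(103.2) = 80.1028
Difference = 69.4340 − 80.1028 = -10.6688

-10.67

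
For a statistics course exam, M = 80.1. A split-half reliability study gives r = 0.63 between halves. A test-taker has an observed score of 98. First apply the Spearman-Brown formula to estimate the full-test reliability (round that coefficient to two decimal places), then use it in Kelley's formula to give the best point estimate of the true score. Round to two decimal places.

Spearman-Brown: ρ = 2r/(1 + r) = 2(0.63)/(1 + 0.63) = 1.260/1.63 = 0.7730 → 0.77
Kelley's formula gives T̂ = 0.77·98 + 0.23·80.1 = 75.46 + 18.423 = 93.883.

93.88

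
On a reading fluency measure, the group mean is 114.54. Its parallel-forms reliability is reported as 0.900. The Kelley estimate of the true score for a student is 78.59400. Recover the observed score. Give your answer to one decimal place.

T̂ = ρX + (1 − ρ)μ  ⇒  X = (T̂ − (1 − ρ)μ) / ρ
X = (78.59400 − 0.100 × 114.54) / 0.900 = (78.59400 − 11.45400) / 0.900 = 67.14000 / 0.900 = 74.600

74.6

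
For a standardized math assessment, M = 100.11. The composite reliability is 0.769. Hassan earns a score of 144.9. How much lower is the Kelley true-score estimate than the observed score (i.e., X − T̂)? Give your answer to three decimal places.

Weight the observed score by reliability and the mean by (1 − reliability): T̂ = 0.769·144.9 + 0.231·100.11 = 111.4281 + 23.12541 = 134.55351.
X − T̂ = 144.9 − 134.5535 = 10.3465 → 10.346

10.346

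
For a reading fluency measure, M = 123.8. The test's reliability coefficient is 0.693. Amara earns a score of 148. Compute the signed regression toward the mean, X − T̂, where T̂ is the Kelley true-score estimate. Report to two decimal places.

T̂ = 0.693(148) + 0.307(123.8) = 102.564 + 38.0066 = 140.5706 → 140.571
X − T̂ = 148 − 140.571 = 7.429 → 7.43

7.43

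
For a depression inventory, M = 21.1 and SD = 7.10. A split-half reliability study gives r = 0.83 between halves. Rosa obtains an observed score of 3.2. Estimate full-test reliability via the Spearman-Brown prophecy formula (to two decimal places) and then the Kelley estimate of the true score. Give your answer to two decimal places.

4.81

Spearman-Brown: ρ = 2r/(1 + r) = 2(0.83)/(1 + 0.83) = 1.660/1.83 = 0.9071 → 0.91
T̂ = 0.91(3.2) + 0.09(21.1) = 2.912 + 1.899 = 4.811 → 4.81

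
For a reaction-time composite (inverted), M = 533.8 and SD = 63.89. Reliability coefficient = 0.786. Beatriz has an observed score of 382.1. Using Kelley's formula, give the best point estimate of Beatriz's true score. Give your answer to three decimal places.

Weight the observed score by reliability and the mean by (1 − reliability): T̂ = 0.786·382.1 + 0.214·533.8 = 300.3306 + 114.2332 = 414.5638.

414.564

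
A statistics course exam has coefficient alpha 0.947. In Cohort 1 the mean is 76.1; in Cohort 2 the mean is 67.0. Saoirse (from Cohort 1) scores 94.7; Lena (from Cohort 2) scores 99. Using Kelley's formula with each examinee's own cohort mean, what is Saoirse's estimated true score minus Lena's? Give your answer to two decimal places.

T̂_Saoirse = 0.947(94.7) + 0.053(76.1) = 93.7142
T̂_Lena = 0.947(99) + 0.053(67.0) = 97.3040
Difference = 93.7142 − 97.3040 = -3.5898

-3.59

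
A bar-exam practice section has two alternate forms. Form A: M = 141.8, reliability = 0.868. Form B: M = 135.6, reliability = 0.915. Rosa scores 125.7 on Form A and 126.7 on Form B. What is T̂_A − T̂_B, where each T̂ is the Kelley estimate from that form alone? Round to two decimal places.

0.37

T̂_A = 0.868(125.7) + 0.132(141.8) = 127.8252
T̂_B = 0.915(126.7) + 0.085(135.6) = 127.4565
T̂_A − T̂_B = 0.3687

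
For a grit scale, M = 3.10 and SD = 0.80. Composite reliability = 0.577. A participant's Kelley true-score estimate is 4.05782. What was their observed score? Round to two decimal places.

T̂ = ρX + (1 − ρ)μ  ⇒  X = (T̂ − (1 − ρ)μ) / ρ
X = (4.05782 − 0.423 × 3.10) / 0.577 = (4.05782 − 1.31130) / 0.577 = 2.74652 / 0.577 = 4.7600

4.76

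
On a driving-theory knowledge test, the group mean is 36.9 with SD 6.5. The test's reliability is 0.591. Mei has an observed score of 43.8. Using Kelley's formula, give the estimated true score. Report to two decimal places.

40.98

T̂ = ρX + (1 − ρ)μ
  = 0.591 × 43.8 + 0.409 × 36.9
  = 25.8858 + 15.0921
  = 40.978
  ≈ 40.98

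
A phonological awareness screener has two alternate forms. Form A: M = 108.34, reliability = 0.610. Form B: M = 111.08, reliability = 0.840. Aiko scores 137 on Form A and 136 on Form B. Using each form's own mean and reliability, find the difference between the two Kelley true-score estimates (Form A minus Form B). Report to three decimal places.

-6.190

T̂_A = 0.610(137) + 0.390(108.34) = 125.82260
T̂_B = 0.840(136) + 0.160(111.08) = 132.01280
T̂_A − T̂_B = -6.19020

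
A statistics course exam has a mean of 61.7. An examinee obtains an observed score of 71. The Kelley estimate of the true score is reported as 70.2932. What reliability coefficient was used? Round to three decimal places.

0.924

T̂ = ρX + (1 − ρ)μ  ⇒  T̂ − μ = ρ(X − μ)
ρ = (T̂ − μ)/(X − μ) = (70.2932 − 61.7) / (71 − 61.7) = 8.5932 / 9.3 = 0.92400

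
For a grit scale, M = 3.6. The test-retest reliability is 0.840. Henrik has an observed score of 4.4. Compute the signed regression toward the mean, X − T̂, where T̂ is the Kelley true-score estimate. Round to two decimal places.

T̂ = ρX + (1 − ρ)μ
  = 0.840 × 4.4 + 0.160 × 3.6
  = 3.6960 + 0.5760
  = 4.2720
  ≈ 4.272
X − T̂ = 4.4 − 4.272 = 0.128 → 0.13

0.13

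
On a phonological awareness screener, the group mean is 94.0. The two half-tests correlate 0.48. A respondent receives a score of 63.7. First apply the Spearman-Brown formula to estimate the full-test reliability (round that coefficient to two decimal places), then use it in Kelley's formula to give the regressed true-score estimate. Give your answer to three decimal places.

Spearman-Brown: ρ = 2r/(1 + r) = 2(0.48)/(1 + 0.48) = 0.960/1.48 = 0.6486 → 0.65
Kelley's formula gives T̂ = 0.65·63.7 + 0.35·94.0 = 41.405 + 32.900 = 74.3050.

74.305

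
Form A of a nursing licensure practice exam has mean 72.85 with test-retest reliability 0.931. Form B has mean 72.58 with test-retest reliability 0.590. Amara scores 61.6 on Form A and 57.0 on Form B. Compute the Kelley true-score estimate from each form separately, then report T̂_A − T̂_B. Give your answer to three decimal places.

-1.012

T̂_A = 0.931(61.6) + 0.069(72.85) = 62.37625
T̂_B = 0.590(57.0) + 0.410(72.58) = 63.38780
T̂_A − T̂_B = -1.01155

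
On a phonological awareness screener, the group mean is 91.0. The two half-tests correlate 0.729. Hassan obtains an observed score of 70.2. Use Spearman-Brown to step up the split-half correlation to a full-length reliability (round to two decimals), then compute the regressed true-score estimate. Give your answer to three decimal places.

Spearman-Brown: ρ = 2r/(1 + r) = 2(0.729)/(1 + 0.729) = 1.4580/1.729 = 0.8433 → 0.84
Regress the observed score toward the mean by the unreliability: T̂ = 0.84·70.2 + 0.16·91.0 = 58.968 + 14.560 = 73.5280.

73.528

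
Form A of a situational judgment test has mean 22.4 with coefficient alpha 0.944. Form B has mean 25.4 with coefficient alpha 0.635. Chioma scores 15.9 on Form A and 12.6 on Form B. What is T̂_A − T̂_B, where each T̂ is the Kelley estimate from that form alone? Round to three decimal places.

-1.008

T̂_A = 0.944(15.9) + 0.056(22.4) = 16.26400
T̂_B = 0.635(12.6) + 0.365(25.4) = 17.27200
T̂_A − T̂_B = -1.00800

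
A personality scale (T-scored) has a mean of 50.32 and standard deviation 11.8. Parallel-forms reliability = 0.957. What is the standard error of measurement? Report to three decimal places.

SEM = SD · √(1 − ρ) = 11.8 × √0.043 = 11.8 × 0.2074 = 2.4469

2.447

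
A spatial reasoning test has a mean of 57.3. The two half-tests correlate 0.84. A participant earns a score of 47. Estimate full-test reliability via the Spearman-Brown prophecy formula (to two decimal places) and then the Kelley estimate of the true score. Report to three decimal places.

47.927

Spearman-Brown: ρ = 2r/(1 + r) = 2(0.84)/(1 + 0.84) = 1.680/1.84 = 0.9130 → 0.91
T̂ = 0.91(47) + 0.09(57.3) = 42.77 + 5.157 = 47.9270 → 47.927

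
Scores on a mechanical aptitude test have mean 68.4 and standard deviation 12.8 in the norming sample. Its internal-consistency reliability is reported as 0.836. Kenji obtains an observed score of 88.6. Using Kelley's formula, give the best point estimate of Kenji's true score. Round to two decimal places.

T̂ = ρX + (1 − ρ)μ
  = 0.836 × 88.6 + 0.164 × 68.4
  = 74.0696 + 11.2176
  = 85.287
  ≈ 85.29

85.29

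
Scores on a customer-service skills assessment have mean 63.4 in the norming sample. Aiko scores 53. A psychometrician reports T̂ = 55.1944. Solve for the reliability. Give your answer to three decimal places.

0.789

T̂ = ρX + (1 − ρ)μ  ⇒  T̂ − μ = ρ(X − μ)
ρ = (T̂ − μ)/(X − μ) = (55.1944 − 63.4) / (53 − 63.4) = -8.2056 / -10.4 = 0.78900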